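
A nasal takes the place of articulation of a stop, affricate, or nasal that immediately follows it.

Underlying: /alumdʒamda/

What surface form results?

/m/ before /dʒ/ (palatal) → [ɲ]
/m/ before /d/ (alveolar) → [n]

[aluɲdʒanda]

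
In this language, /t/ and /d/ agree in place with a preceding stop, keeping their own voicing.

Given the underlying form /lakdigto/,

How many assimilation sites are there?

/d/ after /k/ (velar) → [g]
/t/ after /g/ (velar) → [k]
2 segments change.

2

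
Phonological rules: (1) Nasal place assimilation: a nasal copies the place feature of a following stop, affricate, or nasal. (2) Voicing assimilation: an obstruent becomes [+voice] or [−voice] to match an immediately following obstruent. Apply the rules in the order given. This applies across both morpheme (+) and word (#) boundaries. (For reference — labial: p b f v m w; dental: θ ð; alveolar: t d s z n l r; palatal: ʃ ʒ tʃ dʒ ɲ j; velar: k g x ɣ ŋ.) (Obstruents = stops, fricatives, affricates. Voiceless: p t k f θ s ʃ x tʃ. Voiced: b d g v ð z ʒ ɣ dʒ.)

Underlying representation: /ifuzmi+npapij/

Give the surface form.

Rule 1: /n/ before /p/ (labial) → [m]
After rule 1: ifuzmi+mpapij
Rule 2: no segment meets the rule's conditions; no change.

[ifuzmi+mpapij]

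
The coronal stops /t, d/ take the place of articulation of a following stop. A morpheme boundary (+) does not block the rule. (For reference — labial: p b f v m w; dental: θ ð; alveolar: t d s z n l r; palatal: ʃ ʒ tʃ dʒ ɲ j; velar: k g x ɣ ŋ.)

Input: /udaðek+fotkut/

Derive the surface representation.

/t/ before /k/ (velar) → [k]

[udaðek+fokkut]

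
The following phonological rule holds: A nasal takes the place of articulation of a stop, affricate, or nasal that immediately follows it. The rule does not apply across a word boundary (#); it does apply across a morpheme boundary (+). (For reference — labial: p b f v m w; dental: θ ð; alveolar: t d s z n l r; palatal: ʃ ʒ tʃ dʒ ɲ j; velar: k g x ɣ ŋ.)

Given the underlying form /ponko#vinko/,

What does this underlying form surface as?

[poŋko#viŋko]

/n/ before /k/ (velar) → [ŋ]
/n/ before /k/ (velar) → [ŋ]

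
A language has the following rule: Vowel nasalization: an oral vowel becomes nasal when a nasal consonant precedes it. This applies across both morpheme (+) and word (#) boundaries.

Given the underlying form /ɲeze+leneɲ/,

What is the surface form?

[ɲẽze+lenẽɲ]

/e/ after nasal /ɲ/ → [ẽ]
/e/ after nasal /n/ → [ẽ]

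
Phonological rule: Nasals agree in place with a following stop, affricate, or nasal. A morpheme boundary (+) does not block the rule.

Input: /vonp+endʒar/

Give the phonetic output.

[vomp+eɲdʒar]

/n/ before /p/ (labial) → [m]
/n/ before /dʒ/ (palatal) → [ɲ]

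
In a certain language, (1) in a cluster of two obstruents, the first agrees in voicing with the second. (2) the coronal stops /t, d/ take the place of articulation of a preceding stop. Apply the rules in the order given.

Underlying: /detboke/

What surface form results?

[dedboke]

Rule 1: /t/ before /b/ (voiced) → [d]
After rule 1: dedboke
Rule 2: no segment meets the rule's conditions; no change.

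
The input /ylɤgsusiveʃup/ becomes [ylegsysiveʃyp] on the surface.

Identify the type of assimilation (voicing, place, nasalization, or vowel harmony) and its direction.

vowel harmony, progressive

/ɤ/→[e] /u/→[y] /u/→[y].
Vowels agree with the first vowel, so the harmony is progressive.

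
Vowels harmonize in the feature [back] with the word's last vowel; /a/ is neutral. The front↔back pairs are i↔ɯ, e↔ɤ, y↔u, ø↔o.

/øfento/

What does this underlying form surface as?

/ø/ harmonizes with /o/ ([+back]) → [o]
/e/ harmonizes with /o/ ([+back]) → [ɤ]

[ofɤnto]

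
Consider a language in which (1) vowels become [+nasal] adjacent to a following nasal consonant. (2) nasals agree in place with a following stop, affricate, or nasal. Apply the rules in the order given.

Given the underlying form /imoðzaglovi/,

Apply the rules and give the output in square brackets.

[ĩmoðzaglovi]

Rule 1: /i/ before nasal /m/ → [ĩ]
After rule 1: ĩmoðzaglovi
Rule 2: no segment meets the rule's conditions; no change.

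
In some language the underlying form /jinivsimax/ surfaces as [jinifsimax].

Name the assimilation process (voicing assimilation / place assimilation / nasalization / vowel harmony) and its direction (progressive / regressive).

voicing assimilation, regressive

/v/→[f].
Each target copies a feature from the following segment, so the direction is regressive.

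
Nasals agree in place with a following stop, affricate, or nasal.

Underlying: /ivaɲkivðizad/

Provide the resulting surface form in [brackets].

[ivaŋkivðizad]

/ɲ/ before /k/ (velar) → [ŋ]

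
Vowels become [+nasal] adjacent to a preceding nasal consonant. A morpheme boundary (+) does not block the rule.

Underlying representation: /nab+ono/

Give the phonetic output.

[nãb+onõ]

/a/ after nasal /n/ → [ã]
/o/ after nasal /n/ → [õ]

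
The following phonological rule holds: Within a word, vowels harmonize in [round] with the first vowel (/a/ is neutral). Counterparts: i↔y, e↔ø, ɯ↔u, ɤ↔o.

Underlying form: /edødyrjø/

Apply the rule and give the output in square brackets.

/ø/ harmonizes with /e/ ([-round]) → [e]
/y/ harmonizes with /e/ ([-round]) → [i]
/ø/ harmonizes with /e/ ([-round]) → [e]

[ededirje]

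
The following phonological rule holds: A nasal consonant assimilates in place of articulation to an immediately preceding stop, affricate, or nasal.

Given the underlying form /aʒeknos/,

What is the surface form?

/n/ after /k/ (velar) → [ŋ]

[aʒekŋos]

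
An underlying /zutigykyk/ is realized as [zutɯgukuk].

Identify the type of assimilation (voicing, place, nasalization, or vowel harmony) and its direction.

vowel harmony, progressive

/i/→[ɯ] /y/→[u] /y/→[u].
Vowels agree with the first vowel, so the harmony is progressive.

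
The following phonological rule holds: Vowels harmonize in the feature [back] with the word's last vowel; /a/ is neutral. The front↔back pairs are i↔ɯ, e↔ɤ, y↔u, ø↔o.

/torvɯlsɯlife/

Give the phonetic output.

[tørvilsilife]

/o/ harmonizes with /e/ ([-back]) → [ø]
/ɯ/ harmonizes with /e/ ([-back]) → [i]
/ɯ/ harmonizes with /e/ ([-back]) → [i]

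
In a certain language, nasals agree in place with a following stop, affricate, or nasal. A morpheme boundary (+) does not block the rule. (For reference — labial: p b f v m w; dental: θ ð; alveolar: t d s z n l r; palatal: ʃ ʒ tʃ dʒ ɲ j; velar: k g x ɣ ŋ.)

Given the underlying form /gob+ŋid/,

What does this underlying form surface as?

no segment meets the rule's conditions; no change.

[gob+ŋid]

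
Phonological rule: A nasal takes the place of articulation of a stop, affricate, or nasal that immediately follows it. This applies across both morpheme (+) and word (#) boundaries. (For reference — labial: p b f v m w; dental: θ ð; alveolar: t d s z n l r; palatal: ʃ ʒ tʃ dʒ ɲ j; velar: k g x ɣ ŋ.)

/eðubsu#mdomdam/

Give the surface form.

/m/ before /d/ (alveolar) → [n]
/m/ before /d/ (alveolar) → [n]

[eðubsu#ndondam]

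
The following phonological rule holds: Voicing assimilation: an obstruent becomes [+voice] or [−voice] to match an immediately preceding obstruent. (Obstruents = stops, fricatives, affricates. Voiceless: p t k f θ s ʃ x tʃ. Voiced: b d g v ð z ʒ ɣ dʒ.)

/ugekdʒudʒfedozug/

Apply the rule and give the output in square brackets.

[ugektʃudʒvedozug]

/dʒ/ after /k/ (voiceless) → [tʃ]
/f/ after /dʒ/ (voiced) → [v]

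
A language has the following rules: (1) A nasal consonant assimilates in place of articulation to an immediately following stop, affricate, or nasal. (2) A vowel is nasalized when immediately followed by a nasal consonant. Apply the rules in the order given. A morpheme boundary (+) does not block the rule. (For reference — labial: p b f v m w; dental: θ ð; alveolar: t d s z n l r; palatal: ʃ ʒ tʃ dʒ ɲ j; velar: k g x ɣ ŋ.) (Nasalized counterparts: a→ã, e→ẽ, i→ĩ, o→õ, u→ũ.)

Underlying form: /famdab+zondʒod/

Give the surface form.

[fãndab+zõɲdʒod]

Rule 1: /m/ before /d/ (alveolar) → [n]
Rule 1: /n/ before /dʒ/ (palatal) → [ɲ]
After rule 1: fandab+zoɲdʒod
Rule 2: /a/ before nasal /n/ → [ã]
Rule 2: /o/ before nasal /ɲ/ → [õ]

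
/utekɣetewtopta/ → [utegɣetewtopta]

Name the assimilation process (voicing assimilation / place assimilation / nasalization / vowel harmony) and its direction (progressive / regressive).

voicing assimilation, regressive

/k/→[g].
Each target copies a feature from the following segment, so the direction is regressive.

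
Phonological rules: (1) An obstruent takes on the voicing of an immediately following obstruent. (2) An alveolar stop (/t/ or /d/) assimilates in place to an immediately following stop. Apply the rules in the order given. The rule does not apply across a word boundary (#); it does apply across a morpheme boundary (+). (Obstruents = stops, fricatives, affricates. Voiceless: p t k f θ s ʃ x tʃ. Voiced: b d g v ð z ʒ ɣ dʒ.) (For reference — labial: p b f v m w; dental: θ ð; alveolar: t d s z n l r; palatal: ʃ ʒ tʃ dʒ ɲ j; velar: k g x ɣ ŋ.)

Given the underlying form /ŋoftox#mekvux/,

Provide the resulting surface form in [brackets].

Rule 1: /k/ before /v/ (voiced) → [g]
After rule 1: ŋoftox#megvux
Rule 2: no segment meets the rule's conditions; no change.

[ŋoftox#megvux]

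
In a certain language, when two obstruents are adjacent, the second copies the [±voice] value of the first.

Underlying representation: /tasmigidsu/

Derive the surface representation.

[tasmigidzu]

/s/ after /d/ (voiced) → [z]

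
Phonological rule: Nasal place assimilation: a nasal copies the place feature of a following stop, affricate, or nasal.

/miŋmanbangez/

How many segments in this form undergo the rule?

/ŋ/ before /m/ (labial) → [m]
/n/ before /b/ (labial) → [m]
/n/ before /g/ (velar) → [ŋ]
3 segments change.

3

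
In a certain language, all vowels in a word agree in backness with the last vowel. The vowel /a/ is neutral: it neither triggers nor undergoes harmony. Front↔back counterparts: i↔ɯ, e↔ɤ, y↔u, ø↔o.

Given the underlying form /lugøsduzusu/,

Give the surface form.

[lugosduzusu]

/ø/ harmonizes with /u/ ([+back]) → [o]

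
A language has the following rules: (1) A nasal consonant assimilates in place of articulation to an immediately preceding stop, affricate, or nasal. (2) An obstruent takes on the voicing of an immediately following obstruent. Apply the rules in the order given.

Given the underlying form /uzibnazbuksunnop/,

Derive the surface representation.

[uzibmazbuksunnop]

Rule 1: /n/ after /b/ (labial) → [m]
After rule 1: uzibmazbuksunnop
Rule 2: no segment meets the rule's conditions; no change.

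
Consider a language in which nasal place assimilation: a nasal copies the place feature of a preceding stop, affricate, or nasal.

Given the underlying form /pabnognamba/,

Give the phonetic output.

[pabmogŋamba]

/n/ after /b/ (labial) → [m]
/n/ after /g/ (velar) → [ŋ]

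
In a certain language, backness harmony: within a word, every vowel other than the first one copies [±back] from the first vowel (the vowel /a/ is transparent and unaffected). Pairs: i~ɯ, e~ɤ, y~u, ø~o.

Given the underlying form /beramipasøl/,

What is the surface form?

no segment meets the rule's conditions; no change.

[beramipasøl]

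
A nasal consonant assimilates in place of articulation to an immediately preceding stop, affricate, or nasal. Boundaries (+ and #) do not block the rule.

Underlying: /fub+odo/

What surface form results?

no segment meets the rule's conditions; no change.

[fub+odo]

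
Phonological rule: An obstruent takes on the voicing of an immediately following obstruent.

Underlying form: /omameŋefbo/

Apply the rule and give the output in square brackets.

/f/ before /b/ (voiced) → [v]

[omameŋevbo]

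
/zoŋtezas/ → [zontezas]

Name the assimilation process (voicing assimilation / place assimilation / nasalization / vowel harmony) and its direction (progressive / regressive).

/ŋ/→[n].
Each target copies a feature from the following segment, so the direction is regressive.

place assimilation, regressive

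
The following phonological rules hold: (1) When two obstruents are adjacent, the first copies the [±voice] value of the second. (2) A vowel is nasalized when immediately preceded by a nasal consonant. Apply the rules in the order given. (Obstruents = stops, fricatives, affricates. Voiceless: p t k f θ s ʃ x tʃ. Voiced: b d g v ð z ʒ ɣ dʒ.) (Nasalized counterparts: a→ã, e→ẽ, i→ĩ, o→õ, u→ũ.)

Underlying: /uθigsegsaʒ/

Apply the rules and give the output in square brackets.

[uθikseksaʒ]

Rule 1: /g/ before /s/ (voiceless) → [k]
Rule 1: /g/ before /s/ (voiceless) → [k]
After rule 1: uθikseksaʒ
Rule 2: no segment meets the rule's conditions; no change.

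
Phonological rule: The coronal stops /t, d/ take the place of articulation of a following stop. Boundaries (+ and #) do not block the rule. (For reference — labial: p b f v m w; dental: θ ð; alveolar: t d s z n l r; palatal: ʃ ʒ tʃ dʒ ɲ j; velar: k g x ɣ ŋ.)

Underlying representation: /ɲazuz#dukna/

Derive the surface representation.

no segment meets the rule's conditions; no change.

[ɲazuz#dukna]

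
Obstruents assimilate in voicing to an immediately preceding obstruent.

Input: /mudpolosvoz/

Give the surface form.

/p/ after /d/ (voiced) → [b]
/v/ after /s/ (voiceless) → [f]

[mudbolosfoz]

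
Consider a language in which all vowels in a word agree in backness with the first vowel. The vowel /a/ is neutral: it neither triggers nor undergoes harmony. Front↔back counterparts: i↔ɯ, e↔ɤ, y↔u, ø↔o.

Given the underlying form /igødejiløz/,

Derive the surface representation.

[igødejiløz]

no segment meets the rule's conditions; no change.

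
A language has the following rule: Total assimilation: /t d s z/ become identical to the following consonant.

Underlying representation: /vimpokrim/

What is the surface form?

[vimpokrim]

no segment meets the rule's conditions; no change.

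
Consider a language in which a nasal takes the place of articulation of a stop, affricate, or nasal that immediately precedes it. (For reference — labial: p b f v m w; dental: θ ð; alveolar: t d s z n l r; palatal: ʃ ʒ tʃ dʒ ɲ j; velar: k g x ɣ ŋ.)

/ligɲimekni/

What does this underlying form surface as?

[ligŋimekŋi]

/ɲ/ after /g/ (velar) → [ŋ]
/n/ after /k/ (velar) → [ŋ]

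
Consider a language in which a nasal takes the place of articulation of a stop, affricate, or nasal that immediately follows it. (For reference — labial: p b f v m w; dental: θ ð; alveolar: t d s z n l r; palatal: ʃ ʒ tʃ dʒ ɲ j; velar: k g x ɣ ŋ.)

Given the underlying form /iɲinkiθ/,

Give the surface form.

[iɲiŋkiθ]

/n/ before /k/ (velar) → [ŋ]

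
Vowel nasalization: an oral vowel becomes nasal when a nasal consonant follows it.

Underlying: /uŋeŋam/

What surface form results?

/u/ before nasal /ŋ/ → [ũ]
/e/ before nasal /ŋ/ → [ẽ]
/a/ before nasal /m/ → [ã]

[ũŋẽŋãm]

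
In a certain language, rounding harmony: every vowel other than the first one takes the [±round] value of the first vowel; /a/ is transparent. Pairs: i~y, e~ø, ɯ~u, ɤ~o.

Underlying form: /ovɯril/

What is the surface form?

[ovuryl]

/ɯ/ harmonizes with /o/ ([+round]) → [u]
/i/ harmonizes with /o/ ([+round]) → [y]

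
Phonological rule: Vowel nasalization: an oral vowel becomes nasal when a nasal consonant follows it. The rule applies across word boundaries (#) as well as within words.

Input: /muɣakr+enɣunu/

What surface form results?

[muɣakr+ẽnɣũnu]

/e/ before nasal /n/ → [ẽ]
/u/ before nasal /n/ → [ũ]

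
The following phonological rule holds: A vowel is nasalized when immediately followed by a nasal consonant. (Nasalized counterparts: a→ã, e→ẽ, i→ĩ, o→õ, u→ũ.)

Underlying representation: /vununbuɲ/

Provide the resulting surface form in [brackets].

/u/ before nasal /n/ → [ũ]
/u/ before nasal /n/ → [ũ]
/u/ before nasal /ɲ/ → [ũ]

[vũnũnbũɲ]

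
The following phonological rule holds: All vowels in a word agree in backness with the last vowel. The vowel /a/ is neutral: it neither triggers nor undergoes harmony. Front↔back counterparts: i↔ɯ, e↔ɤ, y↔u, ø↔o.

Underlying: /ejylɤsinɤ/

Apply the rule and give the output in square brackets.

/e/ harmonizes with /ɤ/ ([+back]) → [ɤ]
/y/ harmonizes with /ɤ/ ([+back]) → [u]
/i/ harmonizes with /ɤ/ ([+back]) → [ɯ]

[ɤjulɤsɯnɤ]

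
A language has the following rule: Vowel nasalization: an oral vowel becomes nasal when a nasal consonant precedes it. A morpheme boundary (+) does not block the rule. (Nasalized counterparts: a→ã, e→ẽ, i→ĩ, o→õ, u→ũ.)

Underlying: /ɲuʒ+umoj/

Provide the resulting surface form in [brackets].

/u/ after nasal /ɲ/ → [ũ]
/o/ after nasal /m/ → [õ]

[ɲũʒ+umõj]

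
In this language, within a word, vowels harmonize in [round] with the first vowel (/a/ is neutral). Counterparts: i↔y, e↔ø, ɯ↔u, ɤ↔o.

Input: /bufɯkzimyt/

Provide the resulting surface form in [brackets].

[bufukzymyt]

/ɯ/ harmonizes with /u/ ([+round]) → [u]
/i/ harmonizes with /u/ ([+round]) → [y]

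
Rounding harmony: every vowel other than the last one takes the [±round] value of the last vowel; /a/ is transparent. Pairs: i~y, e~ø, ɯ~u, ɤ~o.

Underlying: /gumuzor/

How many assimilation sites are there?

No segment meets the rule's conditions.

0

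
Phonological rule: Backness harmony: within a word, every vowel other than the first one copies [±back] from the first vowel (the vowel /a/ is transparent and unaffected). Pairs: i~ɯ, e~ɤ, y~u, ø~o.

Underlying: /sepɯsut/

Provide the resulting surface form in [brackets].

[sepisyt]

/ɯ/ harmonizes with /e/ ([-back]) → [i]
/u/ harmonizes with /e/ ([-back]) → [y]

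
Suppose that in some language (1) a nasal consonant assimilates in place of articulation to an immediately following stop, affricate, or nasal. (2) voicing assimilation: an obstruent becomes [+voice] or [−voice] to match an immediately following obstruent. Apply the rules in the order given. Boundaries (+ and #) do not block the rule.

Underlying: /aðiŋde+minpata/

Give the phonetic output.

[aðinde+mimpata]

Rule 1: /ŋ/ before /d/ (alveolar) → [n]
Rule 1: /n/ before /p/ (labial) → [m]
After rule 1: aðinde+mimpata
Rule 2: no segment meets the rule's conditions; no change.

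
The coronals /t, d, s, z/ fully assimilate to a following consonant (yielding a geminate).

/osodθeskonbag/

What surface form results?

[osoθθekkonbag]

/d/ before /θ/ → [θ] (total assimilation)
/s/ before /k/ → [k] (total assimilation)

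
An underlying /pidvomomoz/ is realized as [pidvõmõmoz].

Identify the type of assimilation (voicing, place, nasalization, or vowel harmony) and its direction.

/o/→[õ] /o/→[õ].
Each target copies a feature from the following segment, so the direction is regressive.

nasalization, regressive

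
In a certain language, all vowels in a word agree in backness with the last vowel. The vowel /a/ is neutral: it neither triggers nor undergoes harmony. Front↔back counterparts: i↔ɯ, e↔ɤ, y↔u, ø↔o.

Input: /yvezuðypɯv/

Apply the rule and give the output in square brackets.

/y/ harmonizes with /ɯ/ ([+back]) → [u]
/e/ harmonizes with /ɯ/ ([+back]) → [ɤ]
/y/ harmonizes with /ɯ/ ([+back]) → [u]

[uvɤzuðupɯv]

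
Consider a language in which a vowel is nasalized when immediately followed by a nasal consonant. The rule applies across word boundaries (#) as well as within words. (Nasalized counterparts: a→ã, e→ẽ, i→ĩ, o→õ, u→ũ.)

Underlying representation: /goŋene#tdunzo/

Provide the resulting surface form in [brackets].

/o/ before nasal /ŋ/ → [õ]
/e/ before nasal /n/ → [ẽ]
/u/ before nasal /n/ → [ũ]

[gõŋẽne#tdũnzo]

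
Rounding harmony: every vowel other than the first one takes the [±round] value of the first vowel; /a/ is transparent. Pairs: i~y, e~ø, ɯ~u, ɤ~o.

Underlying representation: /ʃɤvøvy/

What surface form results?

[ʃɤvevi]

/ø/ harmonizes with /ɤ/ ([-round]) → [e]
/y/ harmonizes with /ɤ/ ([-round]) → [i]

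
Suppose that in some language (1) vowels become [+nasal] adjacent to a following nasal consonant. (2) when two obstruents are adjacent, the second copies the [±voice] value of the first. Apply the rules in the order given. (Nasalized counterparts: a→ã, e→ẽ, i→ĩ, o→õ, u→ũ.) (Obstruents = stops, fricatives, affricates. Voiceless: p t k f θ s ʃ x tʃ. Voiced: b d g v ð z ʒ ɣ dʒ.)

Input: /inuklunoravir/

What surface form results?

[ĩnuklũnoravir]

Rule 1: /i/ before nasal /n/ → [ĩ]
Rule 1: /u/ before nasal /n/ → [ũ]
After rule 1: ĩnuklũnoravir
Rule 2: no segment meets the rule's conditions; no change.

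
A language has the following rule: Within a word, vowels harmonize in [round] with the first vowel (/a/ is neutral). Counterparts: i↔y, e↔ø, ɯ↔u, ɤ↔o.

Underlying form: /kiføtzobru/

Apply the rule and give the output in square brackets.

[kifetzɤbrɯ]

/ø/ harmonizes with /i/ ([-round]) → [e]
/o/ harmonizes with /i/ ([-round]) → [ɤ]
/u/ harmonizes with /i/ ([-round]) → [ɯ]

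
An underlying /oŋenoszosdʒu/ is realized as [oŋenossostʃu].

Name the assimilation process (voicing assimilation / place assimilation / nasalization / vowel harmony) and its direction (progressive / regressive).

voicing assimilation, progressive

/z/→[s] /dʒ/→[tʃ].
Each target copies a feature from the preceding segment, so the direction is progressive.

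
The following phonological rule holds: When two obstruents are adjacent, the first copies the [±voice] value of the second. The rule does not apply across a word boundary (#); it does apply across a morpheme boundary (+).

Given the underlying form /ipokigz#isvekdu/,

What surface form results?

[ipokigz#izvegdu]

/s/ before /v/ (voiced) → [z]
/k/ before /d/ (voiced) → [g]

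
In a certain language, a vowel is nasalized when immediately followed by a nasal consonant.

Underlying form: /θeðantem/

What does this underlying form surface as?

[θeðãntẽm]

/a/ before nasal /n/ → [ã]
/e/ before nasal /m/ → [ẽ]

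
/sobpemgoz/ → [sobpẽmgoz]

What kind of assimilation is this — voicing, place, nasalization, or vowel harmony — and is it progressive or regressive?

/e/→[ẽ].
Each target copies a feature from the following segment, so the direction is regressive.

nasalization, regressive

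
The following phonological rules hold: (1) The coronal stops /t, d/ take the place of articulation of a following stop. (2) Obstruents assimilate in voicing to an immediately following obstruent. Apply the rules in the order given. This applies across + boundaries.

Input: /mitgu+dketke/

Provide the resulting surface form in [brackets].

[miggu+kkekke]

Rule 1: /t/ before /g/ (velar) → [k]
Rule 1: /d/ before /k/ (velar) → [g]
Rule 1: /t/ before /k/ (velar) → [k]
After rule 1: mikgu+gkekke
Rule 2: /k/ before /g/ (voiced) → [g]
Rule 2: /g/ before /k/ (voiceless) → [k]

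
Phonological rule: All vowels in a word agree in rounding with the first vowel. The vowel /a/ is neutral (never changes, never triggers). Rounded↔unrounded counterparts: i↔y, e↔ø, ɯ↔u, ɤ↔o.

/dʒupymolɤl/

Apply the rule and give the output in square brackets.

/ɤ/ harmonizes with /u/ ([+round]) → [o]

[dʒupymolol]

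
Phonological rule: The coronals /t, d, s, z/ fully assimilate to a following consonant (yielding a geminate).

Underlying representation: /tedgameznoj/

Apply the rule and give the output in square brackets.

/d/ before /g/ → [g] (total assimilation)
/z/ before /n/ → [n] (total assimilation)

[teggamennoj]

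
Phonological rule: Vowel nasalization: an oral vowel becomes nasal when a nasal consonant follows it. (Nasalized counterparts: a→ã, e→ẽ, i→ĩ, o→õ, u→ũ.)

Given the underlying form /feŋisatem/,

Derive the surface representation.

[fẽŋisatẽm]

/e/ before nasal /ŋ/ → [ẽ]
/e/ before nasal /m/ → [ẽ]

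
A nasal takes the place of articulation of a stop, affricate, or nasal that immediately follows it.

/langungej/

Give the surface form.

/n/ before /g/ (velar) → [ŋ]
/n/ before /g/ (velar) → [ŋ]

[laŋguŋgej]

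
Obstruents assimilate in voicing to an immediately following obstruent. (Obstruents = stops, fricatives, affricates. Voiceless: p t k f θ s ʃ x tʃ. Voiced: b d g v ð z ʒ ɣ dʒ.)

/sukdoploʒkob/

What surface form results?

/k/ before /d/ (voiced) → [g]
/ʒ/ before /k/ (voiceless) → [ʃ]

[sugdoploʃkob]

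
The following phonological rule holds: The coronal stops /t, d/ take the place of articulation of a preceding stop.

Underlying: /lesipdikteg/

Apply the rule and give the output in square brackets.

[lesipbikkeg]

/d/ after /p/ (labial) → [b]
/t/ after /k/ (velar) → [k]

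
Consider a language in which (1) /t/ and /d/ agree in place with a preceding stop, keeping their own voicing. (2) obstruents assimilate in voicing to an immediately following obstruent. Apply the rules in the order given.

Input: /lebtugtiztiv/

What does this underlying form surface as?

[leppukkistiv]

Rule 1: /t/ after /b/ (labial) → [p]
Rule 1: /t/ after /g/ (velar) → [k]
After rule 1: lebpugkiztiv
Rule 2: /b/ before /p/ (voiceless) → [p]
Rule 2: /g/ before /k/ (voiceless) → [k]
Rule 2: /z/ before /t/ (voiceless) → [s]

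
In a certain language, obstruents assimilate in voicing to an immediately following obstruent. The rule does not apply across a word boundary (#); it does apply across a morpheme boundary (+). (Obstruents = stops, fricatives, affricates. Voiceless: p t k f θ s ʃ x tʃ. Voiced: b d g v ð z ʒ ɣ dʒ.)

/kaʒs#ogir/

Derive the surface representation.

[kaʃs#ogir]

/ʒ/ before /s/ (voiceless) → [ʃ]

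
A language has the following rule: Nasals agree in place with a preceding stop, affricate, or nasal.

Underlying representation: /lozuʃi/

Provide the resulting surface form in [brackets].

[lozuʃi]

no segment meets the rule's conditions; no change.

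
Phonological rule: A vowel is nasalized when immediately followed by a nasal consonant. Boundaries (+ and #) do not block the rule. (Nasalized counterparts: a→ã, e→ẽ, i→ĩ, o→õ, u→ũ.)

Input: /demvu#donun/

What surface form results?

[dẽmvu#dõnũn]

/e/ before nasal /m/ → [ẽ]
/o/ before nasal /n/ → [õ]
/u/ before nasal /n/ → [ũ]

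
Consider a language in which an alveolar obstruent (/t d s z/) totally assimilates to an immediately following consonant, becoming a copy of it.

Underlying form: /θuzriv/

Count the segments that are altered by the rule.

1

/z/ before /r/ → [r] (total assimilation)
1 segment changes.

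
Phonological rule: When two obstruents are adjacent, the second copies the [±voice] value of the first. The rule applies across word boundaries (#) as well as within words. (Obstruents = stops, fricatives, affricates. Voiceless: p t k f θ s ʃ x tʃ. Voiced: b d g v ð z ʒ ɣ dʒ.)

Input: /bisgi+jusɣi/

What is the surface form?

[biski+jusxi]

/g/ after /s/ (voiceless) → [k]
/ɣ/ after /s/ (voiceless) → [x]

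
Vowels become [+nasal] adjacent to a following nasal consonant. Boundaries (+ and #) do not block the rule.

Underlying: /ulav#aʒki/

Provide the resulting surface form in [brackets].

no segment meets the rule's conditions; no change.

[ulav#aʒki]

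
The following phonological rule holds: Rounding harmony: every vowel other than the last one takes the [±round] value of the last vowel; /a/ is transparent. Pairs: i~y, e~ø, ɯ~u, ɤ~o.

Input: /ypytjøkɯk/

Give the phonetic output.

/y/ harmonizes with /ɯ/ ([-round]) → [i]
/y/ harmonizes with /ɯ/ ([-round]) → [i]
/ø/ harmonizes with /ɯ/ ([-round]) → [e]

[ipitjekɯk]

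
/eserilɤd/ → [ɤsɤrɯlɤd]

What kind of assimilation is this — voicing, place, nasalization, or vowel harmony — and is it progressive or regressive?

vowel harmony, regressive

/e/→[ɤ] /e/→[ɤ] /i/→[ɯ].
Vowels agree with the last vowel, so the harmony is regressive.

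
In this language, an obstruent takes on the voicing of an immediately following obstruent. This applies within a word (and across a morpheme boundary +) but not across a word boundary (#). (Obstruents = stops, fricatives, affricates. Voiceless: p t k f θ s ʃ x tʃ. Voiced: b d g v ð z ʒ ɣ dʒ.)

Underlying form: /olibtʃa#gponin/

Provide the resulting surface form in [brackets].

/b/ before /tʃ/ (voiceless) → [p]
/g/ before /p/ (voiceless) → [k]

[oliptʃa#kponin]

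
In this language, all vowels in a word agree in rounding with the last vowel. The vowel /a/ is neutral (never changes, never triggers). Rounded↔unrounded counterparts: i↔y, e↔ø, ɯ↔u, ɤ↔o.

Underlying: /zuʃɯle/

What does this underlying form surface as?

[zɯʃɯle]

/u/ harmonizes with /e/ ([-round]) → [ɯ]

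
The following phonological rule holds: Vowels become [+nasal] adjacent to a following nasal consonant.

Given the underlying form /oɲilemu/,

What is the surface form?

[õɲilẽmu]

/o/ before nasal /ɲ/ → [õ]
/e/ before nasal /m/ → [ẽ]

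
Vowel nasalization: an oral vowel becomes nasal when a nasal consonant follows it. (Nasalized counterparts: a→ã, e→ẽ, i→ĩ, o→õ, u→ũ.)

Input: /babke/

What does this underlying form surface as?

[babke]

no segment meets the rule's conditions; no change.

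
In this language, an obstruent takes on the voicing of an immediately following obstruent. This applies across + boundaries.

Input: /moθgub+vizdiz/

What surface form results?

[moðgub+vizdiz]

/θ/ before /g/ (voiced) → [ð]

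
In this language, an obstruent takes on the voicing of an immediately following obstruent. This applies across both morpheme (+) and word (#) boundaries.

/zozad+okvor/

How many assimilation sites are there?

1

/k/ before /v/ (voiced) → [g]
1 segment changes.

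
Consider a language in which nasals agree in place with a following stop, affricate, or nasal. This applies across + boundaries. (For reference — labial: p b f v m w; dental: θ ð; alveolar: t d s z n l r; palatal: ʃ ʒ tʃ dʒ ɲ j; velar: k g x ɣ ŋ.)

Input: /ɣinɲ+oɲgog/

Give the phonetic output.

/n/ before /ɲ/ (palatal) → [ɲ]
/ɲ/ before /g/ (velar) → [ŋ]

[ɣiɲɲ+oŋgog]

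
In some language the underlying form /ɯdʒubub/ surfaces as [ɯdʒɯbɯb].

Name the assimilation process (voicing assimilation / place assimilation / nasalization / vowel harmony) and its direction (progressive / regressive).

vowel harmony, progressive

/u/→[ɯ] /u/→[ɯ].
Vowels agree with the first vowel, so the harmony is progressive.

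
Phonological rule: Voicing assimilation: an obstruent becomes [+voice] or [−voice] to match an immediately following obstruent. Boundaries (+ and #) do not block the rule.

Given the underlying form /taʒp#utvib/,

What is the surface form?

/ʒ/ before /p/ (voiceless) → [ʃ]
/t/ before /v/ (voiced) → [d]

[taʃp#udvib]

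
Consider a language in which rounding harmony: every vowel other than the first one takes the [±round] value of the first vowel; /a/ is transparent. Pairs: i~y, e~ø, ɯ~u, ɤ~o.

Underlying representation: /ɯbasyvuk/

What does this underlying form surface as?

[ɯbasivɯk]

/y/ harmonizes with /ɯ/ ([-round]) → [i]
/u/ harmonizes with /ɯ/ ([-round]) → [ɯ]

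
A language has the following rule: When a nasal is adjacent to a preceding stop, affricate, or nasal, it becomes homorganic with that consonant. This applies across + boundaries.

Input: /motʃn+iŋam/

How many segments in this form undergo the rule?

1

/n/ after /tʃ/ (palatal) → [ɲ]
1 segment changes.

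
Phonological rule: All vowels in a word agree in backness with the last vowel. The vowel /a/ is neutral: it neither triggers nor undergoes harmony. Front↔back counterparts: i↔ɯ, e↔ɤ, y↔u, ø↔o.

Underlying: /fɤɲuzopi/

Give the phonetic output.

/ɤ/ harmonizes with /i/ ([-back]) → [e]
/u/ harmonizes with /i/ ([-back]) → [y]
/o/ harmonizes with /i/ ([-back]) → [ø]

[feɲyzøpi]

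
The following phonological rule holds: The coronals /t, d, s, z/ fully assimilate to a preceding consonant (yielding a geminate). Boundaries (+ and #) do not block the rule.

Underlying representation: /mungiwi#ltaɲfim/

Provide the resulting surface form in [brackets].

/t/ after /l/ → [l] (total assimilation)

[mungiwi#llaɲfim]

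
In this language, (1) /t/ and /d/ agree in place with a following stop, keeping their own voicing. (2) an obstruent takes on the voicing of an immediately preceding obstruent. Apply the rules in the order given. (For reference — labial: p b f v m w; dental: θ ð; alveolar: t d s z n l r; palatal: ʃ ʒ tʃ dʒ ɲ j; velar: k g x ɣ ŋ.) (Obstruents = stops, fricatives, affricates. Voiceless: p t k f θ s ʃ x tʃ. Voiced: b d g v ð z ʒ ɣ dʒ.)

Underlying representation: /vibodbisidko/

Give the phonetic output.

Rule 1: /d/ before /b/ (labial) → [b]
Rule 1: /d/ before /k/ (velar) → [g]
After rule 1: vibobbisigko
Rule 2: /k/ after /g/ (voiced) → [g]

[vibobbisiggo]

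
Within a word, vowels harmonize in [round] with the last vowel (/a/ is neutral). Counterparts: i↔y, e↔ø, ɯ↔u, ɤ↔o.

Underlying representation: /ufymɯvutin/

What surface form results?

[ɯfimɯvɯtin]

/u/ harmonizes with /i/ ([-round]) → [ɯ]
/y/ harmonizes with /i/ ([-round]) → [i]
/u/ harmonizes with /i/ ([-round]) → [ɯ]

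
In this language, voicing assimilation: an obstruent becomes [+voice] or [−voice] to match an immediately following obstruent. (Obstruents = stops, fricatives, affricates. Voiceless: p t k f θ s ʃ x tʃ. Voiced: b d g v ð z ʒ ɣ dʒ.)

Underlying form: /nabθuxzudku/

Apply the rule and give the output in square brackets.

/b/ before /θ/ (voiceless) → [p]
/x/ before /z/ (voiced) → [ɣ]
/d/ before /k/ (voiceless) → [t]

[napθuɣzutku]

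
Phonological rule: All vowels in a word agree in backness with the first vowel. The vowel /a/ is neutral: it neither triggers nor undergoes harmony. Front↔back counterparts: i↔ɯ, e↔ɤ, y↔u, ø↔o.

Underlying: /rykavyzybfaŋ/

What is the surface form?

[rykavyzybfaŋ]

no segment meets the rule's conditions; no change.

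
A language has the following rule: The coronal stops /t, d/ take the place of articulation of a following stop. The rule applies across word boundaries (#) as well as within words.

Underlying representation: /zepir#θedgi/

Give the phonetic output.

/d/ before /g/ (velar) → [g]

[zepir#θeggi]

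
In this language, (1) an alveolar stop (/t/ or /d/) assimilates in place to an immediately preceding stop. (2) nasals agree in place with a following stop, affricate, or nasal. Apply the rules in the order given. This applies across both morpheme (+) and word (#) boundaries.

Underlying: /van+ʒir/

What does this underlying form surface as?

[van+ʒir]

Rule 1: no segment meets the rule's conditions; no change.
After rule 1: van+ʒir
Rule 2: no segment meets the rule's conditions; no change.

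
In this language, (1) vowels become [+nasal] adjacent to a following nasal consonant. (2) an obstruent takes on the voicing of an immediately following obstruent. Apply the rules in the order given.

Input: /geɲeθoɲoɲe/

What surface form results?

Rule 1: /e/ before nasal /ɲ/ → [ẽ]
Rule 1: /o/ before nasal /ɲ/ → [õ]
Rule 1: /o/ before nasal /ɲ/ → [õ]
After rule 1: gẽɲeθõɲõɲe
Rule 2: no segment meets the rule's conditions; no change.

[gẽɲeθõɲõɲe]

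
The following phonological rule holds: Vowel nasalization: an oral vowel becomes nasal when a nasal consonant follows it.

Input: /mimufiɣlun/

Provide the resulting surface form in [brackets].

/i/ before nasal /m/ → [ĩ]
/u/ before nasal /n/ → [ũ]

[mĩmufiɣlũn]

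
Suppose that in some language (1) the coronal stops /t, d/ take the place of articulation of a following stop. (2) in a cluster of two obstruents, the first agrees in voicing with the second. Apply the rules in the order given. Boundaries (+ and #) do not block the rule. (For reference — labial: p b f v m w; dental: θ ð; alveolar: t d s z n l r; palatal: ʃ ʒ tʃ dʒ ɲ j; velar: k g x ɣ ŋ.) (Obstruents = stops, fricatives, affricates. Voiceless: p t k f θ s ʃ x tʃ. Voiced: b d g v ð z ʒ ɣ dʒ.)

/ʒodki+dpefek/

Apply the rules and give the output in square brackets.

[ʒokki+ppefek]

Rule 1: /d/ before /k/ (velar) → [g]
Rule 1: /d/ before /p/ (labial) → [b]
After rule 1: ʒogki+bpefek
Rule 2: /g/ before /k/ (voiceless) → [k]
Rule 2: /b/ before /p/ (voiceless) → [p]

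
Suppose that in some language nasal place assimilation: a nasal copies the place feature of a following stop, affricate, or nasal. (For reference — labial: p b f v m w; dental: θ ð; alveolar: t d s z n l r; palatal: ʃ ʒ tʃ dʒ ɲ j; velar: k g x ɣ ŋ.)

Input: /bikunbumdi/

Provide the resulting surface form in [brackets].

/n/ before /b/ (labial) → [m]
/m/ before /d/ (alveolar) → [n]

[bikumbundi]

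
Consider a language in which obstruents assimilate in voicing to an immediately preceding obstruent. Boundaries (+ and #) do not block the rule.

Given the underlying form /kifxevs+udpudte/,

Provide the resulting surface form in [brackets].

[kifxevz+udbudde]

/s/ after /v/ (voiced) → [z]
/p/ after /d/ (voiced) → [b]
/t/ after /d/ (voiced) → [d]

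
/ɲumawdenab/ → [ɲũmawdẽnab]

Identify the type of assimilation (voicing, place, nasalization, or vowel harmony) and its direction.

/u/→[ũ] /e/→[ẽ].
Each target copies a feature from the following segment, so the direction is regressive.

nasalization, regressive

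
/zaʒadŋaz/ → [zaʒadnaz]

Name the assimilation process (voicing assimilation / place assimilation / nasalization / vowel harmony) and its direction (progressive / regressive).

/ŋ/→[n].
Each target copies a feature from the preceding segment, so the direction is progressive.

place assimilation, progressive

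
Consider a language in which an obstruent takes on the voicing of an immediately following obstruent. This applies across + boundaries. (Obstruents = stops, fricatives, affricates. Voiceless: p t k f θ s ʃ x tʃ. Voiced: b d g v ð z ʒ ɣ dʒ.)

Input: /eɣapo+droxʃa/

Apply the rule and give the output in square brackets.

[eɣapo+droxʃa]

no segment meets the rule's conditions; no change.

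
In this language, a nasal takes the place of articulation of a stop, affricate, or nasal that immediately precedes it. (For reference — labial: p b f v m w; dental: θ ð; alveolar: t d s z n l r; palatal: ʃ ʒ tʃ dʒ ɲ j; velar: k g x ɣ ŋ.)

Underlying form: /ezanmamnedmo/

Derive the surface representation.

/m/ after /n/ (alveolar) → [n]
/n/ after /m/ (labial) → [m]
/m/ after /d/ (alveolar) → [n]

[ezannammedno]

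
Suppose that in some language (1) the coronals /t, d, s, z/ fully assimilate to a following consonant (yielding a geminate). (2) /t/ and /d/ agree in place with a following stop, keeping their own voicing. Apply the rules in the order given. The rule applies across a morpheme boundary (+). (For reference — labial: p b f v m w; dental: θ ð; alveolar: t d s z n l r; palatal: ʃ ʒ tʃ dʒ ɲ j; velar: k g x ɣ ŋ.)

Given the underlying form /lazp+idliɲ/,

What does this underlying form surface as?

Rule 1: /z/ before /p/ → [p] (total assimilation)
Rule 1: /d/ before /l/ → [l] (total assimilation)
After rule 1: lapp+illiɲ
Rule 2: no segment meets the rule's conditions; no change.

[lapp+illiɲ]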